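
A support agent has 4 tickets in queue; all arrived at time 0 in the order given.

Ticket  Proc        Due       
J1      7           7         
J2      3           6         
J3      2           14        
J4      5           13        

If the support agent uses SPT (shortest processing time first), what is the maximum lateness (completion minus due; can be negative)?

SPT (increasing processing time): J3 J2 J4 J1.
J3: 0→2, due 14, lateness -12
J2: 2→5, due 6, lateness -1
J4: 5→10, due 13, lateness -3
J1: 10→17, due 7, lateness 10
Maximum = 10.

10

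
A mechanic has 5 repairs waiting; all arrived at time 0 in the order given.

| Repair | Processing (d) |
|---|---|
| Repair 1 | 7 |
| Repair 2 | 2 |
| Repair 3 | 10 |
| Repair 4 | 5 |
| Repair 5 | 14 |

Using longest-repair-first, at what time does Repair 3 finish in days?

LPT (decreasing processing time): Repair 5 Repair 3 Repair 1 Repair 4 Repair 2.
Repair 5: 0→14
Repair 3: 14→24

24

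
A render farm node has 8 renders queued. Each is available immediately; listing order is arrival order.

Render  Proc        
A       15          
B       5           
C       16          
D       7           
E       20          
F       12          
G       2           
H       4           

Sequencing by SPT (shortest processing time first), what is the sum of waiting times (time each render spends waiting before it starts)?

SPT (increasing processing time): G H B D F A C E.
G: waits 0, runs 0→2
H: waits 2, runs 2→6
B: waits 6, runs 6→11
D: waits 11, runs 11→18
F: waits 18, runs 18→30
A: waits 30, runs 30→45
C: waits 45, runs 45→61
E: waits 61, runs 61→81
Sum = 0+2+6+11+18+30+45+61 = 173.

173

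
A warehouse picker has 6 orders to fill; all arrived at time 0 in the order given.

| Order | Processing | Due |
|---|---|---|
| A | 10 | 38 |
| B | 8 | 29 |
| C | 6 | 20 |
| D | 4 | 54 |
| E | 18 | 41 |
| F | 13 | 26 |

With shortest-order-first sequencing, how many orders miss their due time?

2

SPT (increasing processing time): D C B A F E.
D: 0→4, due 54, tardiness 0
C: 4→10, due 20, tardiness 0
B: 10→18, due 29, tardiness 0
A: 18→28, due 38, tardiness 0
F: 28→41, due 26, tardiness 15
E: 41→59, due 41, tardiness 18
Late orders: 2.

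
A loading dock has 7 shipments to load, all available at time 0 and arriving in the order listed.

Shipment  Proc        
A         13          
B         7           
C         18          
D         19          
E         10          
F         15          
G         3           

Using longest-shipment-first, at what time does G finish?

85

LPT (decreasing processing time): D C F A E B G.
D: 0→19
C: 19→37
F: 37→52
A: 52→65
E: 65→75
B: 75→82
G: 82→85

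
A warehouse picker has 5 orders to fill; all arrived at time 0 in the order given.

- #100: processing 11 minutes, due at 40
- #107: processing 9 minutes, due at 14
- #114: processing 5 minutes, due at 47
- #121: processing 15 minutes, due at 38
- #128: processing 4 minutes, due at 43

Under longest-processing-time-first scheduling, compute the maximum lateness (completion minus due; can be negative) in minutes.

21

LPT (decreasing processing time): #121 #100 #107 #114 #128.
#121: 0→15, due 38, lateness -23
#100: 15→26, due 40, lateness -14
#107: 26→35, due 14, lateness 21
#114: 35→40, due 47, lateness -7
#128: 40→44, due 43, lateness 1
Maximum = 21.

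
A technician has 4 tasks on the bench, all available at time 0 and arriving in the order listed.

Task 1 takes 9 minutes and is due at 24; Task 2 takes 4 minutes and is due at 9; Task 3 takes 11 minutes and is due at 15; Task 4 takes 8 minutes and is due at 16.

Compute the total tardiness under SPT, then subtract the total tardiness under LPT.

-18

SPT (increasing processing time): Task 2 Task 4 Task 1 Task 3.
Task 2: 0→4, due 9, tardiness 0
Task 4: 4→12, due 16, tardiness 0
Task 1: 12→21, due 24, tardiness 0
Task 3: 21→32, due 15, tardiness 17
Sum = 0+0+0+17 = 17.
LPT (decreasing processing time): Task 3 Task 1 Task 4 Task 2.
Task 3: 0→11, due 15, tardiness 0
Task 1: 11→20, due 24, tardiness 0
Task 4: 20→28, due 16, tardiness 12
Task 2: 28→32, due 9, tardiness 23
Sum = 0+0+12+23 = 35.
Difference = 17 − 35 = -18.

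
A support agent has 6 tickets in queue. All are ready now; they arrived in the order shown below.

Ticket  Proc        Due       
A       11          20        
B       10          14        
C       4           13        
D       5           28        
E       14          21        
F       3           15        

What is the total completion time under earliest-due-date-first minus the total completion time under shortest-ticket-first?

EDD (increasing due date): C B F A E D.
C: 0→4
B: 4→14
F: 14→17
A: 17→28
E: 28→42
D: 42→47
Sum = 4+14+17+28+42+47 = 152.
SPT (increasing processing time): F C D B A E.
F: 0→3
C: 3→7
D: 7→12
B: 12→22
A: 22→33
E: 33→47
Sum = 3+7+12+22+33+47 = 124.
Difference = 152 − 124 = 28.

28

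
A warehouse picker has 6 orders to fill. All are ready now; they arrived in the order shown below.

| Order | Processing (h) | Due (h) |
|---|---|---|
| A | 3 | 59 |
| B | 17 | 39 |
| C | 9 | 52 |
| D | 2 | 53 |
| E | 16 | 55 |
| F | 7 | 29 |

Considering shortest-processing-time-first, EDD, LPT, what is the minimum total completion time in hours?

131

SPT (increasing processing time): D A F C E B.
D: 0→2
A: 2→5
F: 5→12
C: 12→21
E: 21→37
B: 37→54
Sum = 2+5+12+21+37+54 = 131.
EDD (increasing due date): F B C D E A.
F: 0→7
B: 7→24
C: 24→33
D: 33→35
E: 35→51
A: 51→54
Sum = 7+24+33+35+51+54 = 204.
LPT (decreasing processing time): B E C F A D.
B: 0→17
E: 17→33
C: 33→42
F: 42→49
A: 49→52
D: 52→54
Sum = 17+33+42+49+52+54 = 247.
SPT 131, EDD 204, LPT 247 → minimum 131.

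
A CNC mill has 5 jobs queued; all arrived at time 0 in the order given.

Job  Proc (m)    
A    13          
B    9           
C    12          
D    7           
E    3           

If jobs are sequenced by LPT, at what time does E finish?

LPT (decreasing processing time): A C B D E.
A: 0→13
C: 13→25
B: 25→34
D: 34→41
E: 41→44

44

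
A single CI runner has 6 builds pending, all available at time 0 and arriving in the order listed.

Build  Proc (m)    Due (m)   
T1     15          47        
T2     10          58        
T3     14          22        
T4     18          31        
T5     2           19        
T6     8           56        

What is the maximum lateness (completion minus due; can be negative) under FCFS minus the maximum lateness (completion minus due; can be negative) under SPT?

FIFO (arrival order): T1 T2 T3 T4 T5 T6.
T1: 0→15, due 47, lateness -32
T2: 15→25, due 58, lateness -33
T3: 25→39, due 22, lateness 17
T4: 39→57, due 31, lateness 26
T5: 57→59, due 19, lateness 40
T6: 59→67, due 56, lateness 11
Maximum = 40.
SPT (increasing processing time): T5 T6 T2 T3 T1 T4.
T5: 0→2, due 19, lateness -17
T6: 2→10, due 56, lateness -46
T2: 10→20, due 58, lateness -38
T3: 20→34, due 22, lateness 12
T1: 34→49, due 47, lateness 2
T4: 49→67, due 31, lateness 36
Maximum = 36.
Difference = 40 − 36 = 4.

4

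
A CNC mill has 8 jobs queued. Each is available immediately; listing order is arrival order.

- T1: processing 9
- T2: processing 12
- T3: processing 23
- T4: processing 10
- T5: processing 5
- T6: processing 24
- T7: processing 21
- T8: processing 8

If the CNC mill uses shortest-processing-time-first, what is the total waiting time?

SPT (increasing processing time): T5 T8 T1 T4 T2 T7 T3 T6.
T5: waits 0, runs 0→5
T8: waits 5, runs 5→13
T1: waits 13, runs 13→22
T4: waits 22, runs 22→32
T2: waits 32, runs 32→44
T7: waits 44, runs 44→65
T3: waits 65, runs 65→88
T6: waits 88, runs 88→112
Sum = 0+5+13+22+32+44+65+88 = 269.

269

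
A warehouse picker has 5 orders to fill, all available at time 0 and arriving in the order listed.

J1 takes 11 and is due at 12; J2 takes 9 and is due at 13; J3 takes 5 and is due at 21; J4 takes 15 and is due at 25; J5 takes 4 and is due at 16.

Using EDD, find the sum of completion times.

128

EDD (increasing due date): J1 J2 J5 J3 J4.
J1: 0→11
J2: 11→20
J5: 20→24
J3: 24→29
J4: 29→44
Sum = 11+20+24+29+44 = 128.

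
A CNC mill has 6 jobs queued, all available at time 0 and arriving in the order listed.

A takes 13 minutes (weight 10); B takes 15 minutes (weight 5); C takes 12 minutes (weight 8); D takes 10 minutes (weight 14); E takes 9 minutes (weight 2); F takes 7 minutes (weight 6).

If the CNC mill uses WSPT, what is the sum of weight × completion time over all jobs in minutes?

1295

WSPT (decreasing weight/processing-time ratio): D F A C B E.
D: finishes 10, weight 14, w·C = 140
F: finishes 17, weight 6, w·C = 102
A: finishes 30, weight 10, w·C = 300
C: finishes 42, weight 8, w·C = 336
B: finishes 57, weight 5, w·C = 285
E: finishes 66, weight 2, w·C = 132
Sum = 140+102+300+336+285+132 = 1295.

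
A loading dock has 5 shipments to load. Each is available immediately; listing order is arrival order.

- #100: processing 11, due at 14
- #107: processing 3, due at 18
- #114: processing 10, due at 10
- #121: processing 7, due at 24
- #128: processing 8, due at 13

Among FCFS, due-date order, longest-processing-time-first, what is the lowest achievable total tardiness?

FIFO (arrival order): #100 #107 #114 #121 #128.
#100: 0→11, due 14, tardiness 0
#107: 11→14, due 18, tardiness 0
#114: 14→24, due 10, tardiness 14
#121: 24→31, due 24, tardiness 7
#128: 31→39, due 13, tardiness 26
Sum = 0+0+14+7+26 = 47.
EDD (increasing due date): #114 #128 #100 #107 #121.
#114: 0→10, due 10, tardiness 0
#128: 10→18, due 13, tardiness 5
#100: 18→29, due 14, tardiness 15
#107: 29→32, due 18, tardiness 14
#121: 32→39, due 24, tardiness 15
Sum = 0+5+15+14+15 = 49.
LPT (decreasing processing time): #100 #114 #128 #121 #107.
#100: 0→11, due 14, tardiness 0
#114: 11→21, due 10, tardiness 11
#128: 21→29, due 13, tardiness 16
#121: 29→36, due 24, tardiness 12
#107: 36→39, due 18, tardiness 21
Sum = 0+11+16+12+21 = 60.
FIFO 47, EDD 49, LPT 60 → minimum 47.

47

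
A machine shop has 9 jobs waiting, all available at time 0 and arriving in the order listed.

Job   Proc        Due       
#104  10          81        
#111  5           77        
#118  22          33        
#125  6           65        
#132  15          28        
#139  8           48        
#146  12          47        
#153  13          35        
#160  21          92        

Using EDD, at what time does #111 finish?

EDD (increasing due date): #132 #118 #153 #146 #139 #125 #111 #104 #160.
#132: 0→15
#118: 15→37
#153: 37→50
#146: 50→62
#139: 62→70
#125: 70→76
#111: 76→81

81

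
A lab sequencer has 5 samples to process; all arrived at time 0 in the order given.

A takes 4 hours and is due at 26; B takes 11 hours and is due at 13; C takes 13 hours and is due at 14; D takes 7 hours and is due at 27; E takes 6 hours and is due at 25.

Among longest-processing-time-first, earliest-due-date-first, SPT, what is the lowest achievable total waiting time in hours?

59

LPT (decreasing processing time): C B D E A.
C: waits 0, runs 0→13
B: waits 13, runs 13→24
D: waits 24, runs 24→31
E: waits 31, runs 31→37
A: waits 37, runs 37→41
Sum = 0+13+24+31+37 = 105.
EDD (increasing due date): B C E A D.
B: waits 0, runs 0→11
C: waits 11, runs 11→24
E: waits 24, runs 24→30
A: waits 30, runs 30→34
D: waits 34, runs 34→41
Sum = 0+11+24+30+34 = 99.
SPT (increasing processing time): A E D B C.
A: waits 0, runs 0→4
E: waits 4, runs 4→10
D: waits 10, runs 10→17
B: waits 17, runs 17→28
C: waits 28, runs 28→41
Sum = 0+4+10+17+28 = 59.
LPT 105, EDD 99, SPT 59 → minimum 59.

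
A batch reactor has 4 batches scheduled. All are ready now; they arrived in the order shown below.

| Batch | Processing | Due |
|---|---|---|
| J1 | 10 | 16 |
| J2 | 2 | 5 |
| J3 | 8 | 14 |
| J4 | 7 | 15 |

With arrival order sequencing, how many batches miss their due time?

3

FIFO (arrival order): J1 J2 J3 J4.
J1: 0→10, due 16, tardiness 0
J2: 10→12, due 5, tardiness 7
J3: 12→20, due 14, tardiness 6
J4: 20→27, due 15, tardiness 12
Late batches: 3.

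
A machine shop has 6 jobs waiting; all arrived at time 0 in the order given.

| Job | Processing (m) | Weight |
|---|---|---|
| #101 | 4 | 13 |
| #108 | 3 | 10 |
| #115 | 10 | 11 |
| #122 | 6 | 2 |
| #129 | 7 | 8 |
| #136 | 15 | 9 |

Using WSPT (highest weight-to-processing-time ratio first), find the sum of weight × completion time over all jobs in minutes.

WSPT (decreasing weight/processing-time ratio): #108 #101 #129 #115 #136 #122.
#108: finishes 3, weight 10, w·C = 30
#101: finishes 7, weight 13, w·C = 91
#129: finishes 14, weight 8, w·C = 112
#115: finishes 24, weight 11, w·C = 264
#136: finishes 39, weight 9, w·C = 351
#122: finishes 45, weight 2, w·C = 90
Sum = 30+91+112+264+351+90 = 938.

938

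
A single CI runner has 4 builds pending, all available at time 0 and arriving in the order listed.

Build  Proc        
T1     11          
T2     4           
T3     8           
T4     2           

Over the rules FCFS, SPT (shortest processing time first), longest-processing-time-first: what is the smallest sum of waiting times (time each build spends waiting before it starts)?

22

FIFO (arrival order): T1 T2 T3 T4.
T1: waits 0, runs 0→11
T2: waits 11, runs 11→15
T3: waits 15, runs 15→23
T4: waits 23, runs 23→25
Sum = 0+11+15+23 = 49.
SPT (increasing processing time): T4 T2 T3 T1.
T4: waits 0, runs 0→2
T2: waits 2, runs 2→6
T3: waits 6, runs 6→14
T1: waits 14, runs 14→25
Sum = 0+2+6+14 = 22.
LPT (decreasing processing time): T1 T3 T2 T4.
T1: waits 0, runs 0→11
T3: waits 11, runs 11→19
T2: waits 19, runs 19→23
T4: waits 23, runs 23→25
Sum = 0+11+19+23 = 53.
FIFO 49, SPT 22, LPT 53 → minimum 22.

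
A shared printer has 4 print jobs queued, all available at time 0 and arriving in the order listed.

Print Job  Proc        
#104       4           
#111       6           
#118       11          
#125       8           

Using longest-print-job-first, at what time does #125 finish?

LPT (decreasing processing time): #118 #125 #111 #104.
#118: 0→11
#125: 11→19

19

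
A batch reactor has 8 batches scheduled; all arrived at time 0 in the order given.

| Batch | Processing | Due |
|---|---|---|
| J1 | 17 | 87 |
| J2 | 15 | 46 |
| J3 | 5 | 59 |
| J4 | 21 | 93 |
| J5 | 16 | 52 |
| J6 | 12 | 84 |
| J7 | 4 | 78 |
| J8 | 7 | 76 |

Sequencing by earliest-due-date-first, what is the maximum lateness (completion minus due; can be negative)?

EDD (increasing due date): J2 J5 J3 J8 J7 J6 J1 J4.
J2: 0→15, due 46, lateness -31
J5: 15→31, due 52, lateness -21
J3: 31→36, due 59, lateness -23
J8: 36→43, due 76, lateness -33
J7: 43→47, due 78, lateness -31
J6: 47→59, due 84, lateness -25
J1: 59→76, due 87, lateness -11
J4: 76→97, due 93, lateness 4
Maximum = 4.

4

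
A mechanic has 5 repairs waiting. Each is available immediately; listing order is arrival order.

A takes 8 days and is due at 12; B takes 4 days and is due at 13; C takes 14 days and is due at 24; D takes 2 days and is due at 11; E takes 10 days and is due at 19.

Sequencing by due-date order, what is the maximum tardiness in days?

EDD (increasing due date): D A B E C.
D: 0→2, due 11, tardiness 0
A: 2→10, due 12, tardiness 0
B: 10→14, due 13, tardiness 1
E: 14→24, due 19, tardiness 5
C: 24→38, due 24, tardiness 14
Maximum = 14.

14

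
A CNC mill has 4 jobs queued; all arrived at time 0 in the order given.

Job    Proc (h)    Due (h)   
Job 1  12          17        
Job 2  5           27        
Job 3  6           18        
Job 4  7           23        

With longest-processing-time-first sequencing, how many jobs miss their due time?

2

LPT (decreasing processing time): Job 1 Job 4 Job 3 Job 2.
Job 1: 0→12, due 17, tardiness 0
Job 4: 12→19, due 23, tardiness 0
Job 3: 19→25, due 18, tardiness 7
Job 2: 25→30, due 27, tardiness 3
Late jobs: 2.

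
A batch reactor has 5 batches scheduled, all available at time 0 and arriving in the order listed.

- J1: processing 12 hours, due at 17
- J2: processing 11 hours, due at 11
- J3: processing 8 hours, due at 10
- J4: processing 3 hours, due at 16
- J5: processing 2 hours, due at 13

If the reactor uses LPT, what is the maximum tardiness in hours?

23

LPT (decreasing processing time): J1 J2 J3 J4 J5.
J1: 0→12, due 17, tardiness 0
J2: 12→23, due 11, tardiness 12
J3: 23→31, due 10, tardiness 21
J4: 31→34, due 16, tardiness 18
J5: 34→36, due 13, tardiness 23
Maximum = 23.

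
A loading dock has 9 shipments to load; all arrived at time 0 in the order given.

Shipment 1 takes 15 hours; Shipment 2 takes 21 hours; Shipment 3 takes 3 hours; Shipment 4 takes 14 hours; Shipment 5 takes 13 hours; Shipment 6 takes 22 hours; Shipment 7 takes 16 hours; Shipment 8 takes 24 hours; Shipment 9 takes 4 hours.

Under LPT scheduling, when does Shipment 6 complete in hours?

46

LPT (decreasing processing time): Shipment 8 Shipment 6 Shipment 2 Shipment 7 Shipment 1 Shipment 4 Shipment 5 Shipment 9 Shipment 3.
Shipment 8: 0→24
Shipment 6: 24→46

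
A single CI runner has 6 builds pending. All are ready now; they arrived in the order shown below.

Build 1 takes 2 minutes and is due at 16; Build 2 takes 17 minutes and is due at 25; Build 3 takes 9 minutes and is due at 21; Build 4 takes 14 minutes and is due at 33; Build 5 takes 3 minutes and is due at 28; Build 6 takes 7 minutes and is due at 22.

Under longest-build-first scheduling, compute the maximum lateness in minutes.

LPT (decreasing processing time): Build 2 Build 4 Build 3 Build 6 Build 5 Build 1.
Build 2: 0→17, due 25, lateness -8
Build 4: 17→31, due 33, lateness -2
Build 3: 31→40, due 21, lateness 19
Build 6: 40→47, due 22, lateness 25
Build 5: 47→50, due 28, lateness 22
Build 1: 50→52, due 16, lateness 36
Maximum = 36.

36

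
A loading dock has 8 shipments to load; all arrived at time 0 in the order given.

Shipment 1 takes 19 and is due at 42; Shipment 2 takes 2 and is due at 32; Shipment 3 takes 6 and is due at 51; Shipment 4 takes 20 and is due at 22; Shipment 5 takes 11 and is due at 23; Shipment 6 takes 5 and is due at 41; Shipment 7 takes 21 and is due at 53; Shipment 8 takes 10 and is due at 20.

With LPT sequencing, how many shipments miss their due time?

7

LPT (decreasing processing time): Shipment 7 Shipment 4 Shipment 1 Shipment 5 Shipment 8 Shipment 3 Shipment 6 Shipment 2.
Shipment 7: 0→21, due 53, tardiness 0
Shipment 4: 21→41, due 22, tardiness 19
Shipment 1: 41→60, due 42, tardiness 18
Shipment 5: 60→71, due 23, tardiness 48
Shipment 8: 71→81, due 20, tardiness 61
Shipment 3: 81→87, due 51, tardiness 36
Shipment 6: 87→92, due 41, tardiness 51
Shipment 2: 92→94, due 32, tardiness 62
Late shipments: 7.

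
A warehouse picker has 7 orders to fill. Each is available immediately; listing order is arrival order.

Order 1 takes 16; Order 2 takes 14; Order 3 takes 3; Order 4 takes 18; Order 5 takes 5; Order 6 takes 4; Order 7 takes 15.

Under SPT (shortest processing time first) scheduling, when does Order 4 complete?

75

SPT (increasing processing time): Order 3 Order 6 Order 5 Order 2 Order 7 Order 1 Order 4.
Order 3: 0→3
Order 6: 3→7
Order 5: 7→12
Order 2: 12→26
Order 7: 26→41
Order 1: 41→57
Order 4: 57→75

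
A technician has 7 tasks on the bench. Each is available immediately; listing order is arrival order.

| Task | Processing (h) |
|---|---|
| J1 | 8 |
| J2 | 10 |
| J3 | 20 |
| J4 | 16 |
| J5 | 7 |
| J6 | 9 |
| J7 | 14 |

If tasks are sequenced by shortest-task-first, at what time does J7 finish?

SPT (increasing processing time): J5 J1 J6 J2 J7 J4 J3.
J5: 0→7
J1: 7→15
J6: 15→24
J2: 24→34
J7: 34→48

48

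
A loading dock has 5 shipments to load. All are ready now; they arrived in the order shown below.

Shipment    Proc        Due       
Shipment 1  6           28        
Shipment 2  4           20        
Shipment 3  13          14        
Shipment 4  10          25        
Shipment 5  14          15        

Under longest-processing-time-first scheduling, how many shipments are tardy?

4

LPT (decreasing processing time): Shipment 5 Shipment 3 Shipment 4 Shipment 1 Shipment 2.
Shipment 5: 0→14, due 15, tardiness 0
Shipment 3: 14→27, due 14, tardiness 13
Shipment 4: 27→37, due 25, tardiness 12
Shipment 1: 37→43, due 28, tardiness 15
Shipment 2: 43→47, due 20, tardiness 27
Late shipments: 4.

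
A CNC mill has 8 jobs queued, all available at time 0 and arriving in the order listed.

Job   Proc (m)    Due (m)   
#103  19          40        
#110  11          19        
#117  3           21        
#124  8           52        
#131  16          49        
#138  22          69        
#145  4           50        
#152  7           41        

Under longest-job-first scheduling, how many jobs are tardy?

LPT (decreasing processing time): #138 #103 #131 #110 #124 #152 #145 #117.
#138: 0→22, due 69, tardiness 0
#103: 22→41, due 40, tardiness 1
#131: 41→57, due 49, tardiness 8
#110: 57→68, due 19, tardiness 49
#124: 68→76, due 52, tardiness 24
#152: 76→83, due 41, tardiness 42
#145: 83→87, due 50, tardiness 37
#117: 87→90, due 21, tardiness 69
Late jobs: 7.

7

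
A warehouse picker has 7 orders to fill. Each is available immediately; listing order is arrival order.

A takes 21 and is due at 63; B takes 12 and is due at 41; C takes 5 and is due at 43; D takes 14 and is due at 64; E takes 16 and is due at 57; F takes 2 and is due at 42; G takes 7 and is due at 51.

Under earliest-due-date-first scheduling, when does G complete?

EDD (increasing due date): B F C G E A D.
B: 0→12
F: 12→14
C: 14→19
G: 19→26

26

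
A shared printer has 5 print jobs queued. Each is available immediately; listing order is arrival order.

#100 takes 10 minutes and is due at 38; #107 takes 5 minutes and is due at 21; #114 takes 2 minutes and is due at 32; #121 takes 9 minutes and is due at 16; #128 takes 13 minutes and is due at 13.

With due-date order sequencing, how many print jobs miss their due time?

EDD (increasing due date): #128 #121 #107 #114 #100.
#128: 0→13, due 13, tardiness 0
#121: 13→22, due 16, tardiness 6
#107: 22→27, due 21, tardiness 6
#114: 27→29, due 32, tardiness 0
#100: 29→39, due 38, tardiness 1
Late print jobs: 3.

3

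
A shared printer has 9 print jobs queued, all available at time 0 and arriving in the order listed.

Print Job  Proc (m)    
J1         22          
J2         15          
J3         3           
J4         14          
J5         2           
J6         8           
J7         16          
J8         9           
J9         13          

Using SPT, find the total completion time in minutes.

SPT (increasing processing time): J5 J3 J6 J8 J9 J4 J2 J7 J1.
J5: 0→2
J3: 2→5
J6: 5→13
J8: 13→22
J9: 22→35
J4: 35→49
J2: 49→64
J7: 64→80
J1: 80→102
Sum = 2+5+13+22+35+49+64+80+102 = 372.

372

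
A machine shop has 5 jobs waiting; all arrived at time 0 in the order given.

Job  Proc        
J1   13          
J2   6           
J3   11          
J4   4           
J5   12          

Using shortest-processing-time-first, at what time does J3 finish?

SPT (increasing processing time): J4 J2 J3 J5 J1.
J4: 0→4
J2: 4→10
J3: 10→21

21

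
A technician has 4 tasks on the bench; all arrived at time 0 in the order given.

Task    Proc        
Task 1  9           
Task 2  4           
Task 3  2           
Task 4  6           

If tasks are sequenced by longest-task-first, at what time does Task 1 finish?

LPT (decreasing processing time): Task 1 Task 4 Task 2 Task 3.
Task 1: 0→9

9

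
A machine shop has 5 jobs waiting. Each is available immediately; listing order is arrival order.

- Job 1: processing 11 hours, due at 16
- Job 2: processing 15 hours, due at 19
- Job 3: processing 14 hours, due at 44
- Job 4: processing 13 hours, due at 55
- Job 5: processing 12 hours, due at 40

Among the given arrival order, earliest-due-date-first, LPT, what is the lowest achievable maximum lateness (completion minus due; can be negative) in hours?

10

FIFO (arrival order): Job 1 Job 2 Job 3 Job 4 Job 5.
Job 1: 0→11, due 16, lateness -5
Job 2: 11→26, due 19, lateness 7
Job 3: 26→40, due 44, lateness -4
Job 4: 40→53, due 55, lateness -2
Job 5: 53→65, due 40, lateness 25
Maximum = 25.
EDD (increasing due date): Job 1 Job 2 Job 5 Job 3 Job 4.
Job 1: 0→11, due 16, lateness -5
Job 2: 11→26, due 19, lateness 7
Job 5: 26→38, due 40, lateness -2
Job 3: 38→52, due 44, lateness 8
Job 4: 52→65, due 55, lateness 10
Maximum = 10.
LPT (decreasing processing time): Job 2 Job 3 Job 4 Job 5 Job 1.
Job 2: 0→15, due 19, lateness -4
Job 3: 15→29, due 44, lateness -15
Job 4: 29→42, due 55, lateness -13
Job 5: 42→54, due 40, lateness 14
Job 1: 54→65, due 16, lateness 49
Maximum = 49.
FIFO 25, EDD 10, LPT 49 → minimum 10.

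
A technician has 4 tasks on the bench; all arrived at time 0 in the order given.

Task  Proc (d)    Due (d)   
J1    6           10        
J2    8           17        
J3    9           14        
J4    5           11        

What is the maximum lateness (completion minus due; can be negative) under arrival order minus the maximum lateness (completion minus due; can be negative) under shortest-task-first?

FIFO (arrival order): J1 J2 J3 J4.
J1: 0→6, due 10, lateness -4
J2: 6→14, due 17, lateness -3
J3: 14→23, due 14, lateness 9
J4: 23→28, due 11, lateness 17
Maximum = 17.
SPT (increasing processing time): J4 J1 J2 J3.
J4: 0→5, due 11, lateness -6
J1: 5→11, due 10, lateness 1
J2: 11→19, due 17, lateness 2
J3: 19→28, due 14, lateness 14
Maximum = 14.
Difference = 17 − 14 = 3.

3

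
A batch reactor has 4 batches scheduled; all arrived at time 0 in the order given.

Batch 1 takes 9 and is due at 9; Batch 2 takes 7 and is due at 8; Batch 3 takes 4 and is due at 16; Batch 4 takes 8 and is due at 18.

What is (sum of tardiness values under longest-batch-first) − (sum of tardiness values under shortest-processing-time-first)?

LPT (decreasing processing time): Batch 1 Batch 4 Batch 2 Batch 3.
Batch 1: 0→9, due 9, tardiness 0
Batch 4: 9→17, due 18, tardiness 0
Batch 2: 17→24, due 8, tardiness 16
Batch 3: 24→28, due 16, tardiness 12
Sum = 0+0+16+12 = 28.
SPT (increasing processing time): Batch 3 Batch 2 Batch 4 Batch 1.
Batch 3: 0→4, due 16, tardiness 0
Batch 2: 4→11, due 8, tardiness 3
Batch 4: 11→19, due 18, tardiness 1
Batch 1: 19→28, due 9, tardiness 19
Sum = 0+3+1+19 = 23.
Difference = 28 − 23 = 5.

5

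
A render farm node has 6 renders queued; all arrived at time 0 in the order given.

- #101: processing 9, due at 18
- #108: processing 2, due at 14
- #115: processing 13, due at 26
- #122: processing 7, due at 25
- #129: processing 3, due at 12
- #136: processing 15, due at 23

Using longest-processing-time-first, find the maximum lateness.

35

LPT (decreasing processing time): #136 #115 #101 #122 #129 #108.
#136: 0→15, due 23, lateness -8
#115: 15→28, due 26, lateness 2
#101: 28→37, due 18, lateness 19
#122: 37→44, due 25, lateness 19
#129: 44→47, due 12, lateness 35
#108: 47→49, due 14, lateness 35
Maximum = 35.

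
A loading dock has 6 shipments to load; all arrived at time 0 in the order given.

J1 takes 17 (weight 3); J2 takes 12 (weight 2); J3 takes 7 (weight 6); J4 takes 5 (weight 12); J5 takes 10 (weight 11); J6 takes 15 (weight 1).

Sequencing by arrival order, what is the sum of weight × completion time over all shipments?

FIFO (arrival order): J1 J2 J3 J4 J5 J6.
J1: finishes 17, weight 3, w·C = 51
J2: finishes 29, weight 2, w·C = 58
J3: finishes 36, weight 6, w·C = 216
J4: finishes 41, weight 12, w·C = 492
J5: finishes 51, weight 11, w·C = 561
J6: finishes 66, weight 1, w·C = 66
Sum = 51+58+216+492+561+66 = 1444.

1444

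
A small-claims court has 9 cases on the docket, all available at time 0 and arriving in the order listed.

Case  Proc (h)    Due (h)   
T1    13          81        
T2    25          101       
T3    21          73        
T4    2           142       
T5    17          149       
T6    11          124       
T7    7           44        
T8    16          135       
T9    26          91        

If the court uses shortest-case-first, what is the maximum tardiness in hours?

47

SPT (increasing processing time): T4 T7 T6 T1 T8 T5 T3 T2 T9.
T4: 0→2, due 142, tardiness 0
T7: 2→9, due 44, tardiness 0
T6: 9→20, due 124, tardiness 0
T1: 20→33, due 81, tardiness 0
T8: 33→49, due 135, tardiness 0
T5: 49→66, due 149, tardiness 0
T3: 66→87, due 73, tardiness 14
T2: 87→112, due 101, tardiness 11
T9: 112→138, due 91, tardiness 47
Maximum = 47.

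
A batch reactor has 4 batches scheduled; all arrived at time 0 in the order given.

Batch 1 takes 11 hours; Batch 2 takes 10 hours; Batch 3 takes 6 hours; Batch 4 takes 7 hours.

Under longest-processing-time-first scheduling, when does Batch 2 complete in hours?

21

LPT (decreasing processing time): Batch 1 Batch 2 Batch 4 Batch 3.
Batch 1: 0→11
Batch 2: 11→21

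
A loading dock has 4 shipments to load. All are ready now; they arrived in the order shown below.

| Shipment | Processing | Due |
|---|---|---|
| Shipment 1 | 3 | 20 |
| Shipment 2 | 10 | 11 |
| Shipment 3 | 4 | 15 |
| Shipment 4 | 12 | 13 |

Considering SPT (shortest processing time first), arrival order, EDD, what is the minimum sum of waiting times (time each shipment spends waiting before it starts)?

27

SPT (increasing processing time): Shipment 1 Shipment 3 Shipment 2 Shipment 4.
Shipment 1: waits 0, runs 0→3
Shipment 3: waits 3, runs 3→7
Shipment 2: waits 7, runs 7→17
Shipment 4: waits 17, runs 17→29
Sum = 0+3+7+17 = 27.
FIFO (arrival order): Shipment 1 Shipment 2 Shipment 3 Shipment 4.
Shipment 1: waits 0, runs 0→3
Shipment 2: waits 3, runs 3→13
Shipment 3: waits 13, runs 13→17
Shipment 4: waits 17, runs 17→29
Sum = 0+3+13+17 = 33.
EDD (increasing due date): Shipment 2 Shipment 4 Shipment 3 Shipment 1.
Shipment 2: waits 0, runs 0→10
Shipment 4: waits 10, runs 10→22
Shipment 3: waits 22, runs 22→26
Shipment 1: waits 26, runs 26→29
Sum = 0+10+22+26 = 58.
SPT 27, FIFO 33, EDD 58 → minimum 27.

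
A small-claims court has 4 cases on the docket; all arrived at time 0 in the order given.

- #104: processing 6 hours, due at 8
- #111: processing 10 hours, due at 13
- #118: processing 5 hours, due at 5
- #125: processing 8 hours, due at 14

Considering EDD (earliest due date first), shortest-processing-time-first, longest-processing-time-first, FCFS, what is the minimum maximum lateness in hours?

15

EDD (increasing due date): #118 #104 #111 #125.
#118: 0→5, due 5, lateness 0
#104: 5→11, due 8, lateness 3
#111: 11→21, due 13, lateness 8
#125: 21→29, due 14, lateness 15
Maximum = 15.
SPT (increasing processing time): #118 #104 #125 #111.
#118: 0→5, due 5, lateness 0
#104: 5→11, due 8, lateness 3
#125: 11→19, due 14, lateness 5
#111: 19→29, due 13, lateness 16
Maximum = 16.
LPT (decreasing processing time): #111 #125 #104 #118.
#111: 0→10, due 13, lateness -3
#125: 10→18, due 14, lateness 4
#104: 18→24, due 8, lateness 16
#118: 24→29, due 5, lateness 24
Maximum = 24.
FIFO (arrival order): #104 #111 #118 #125.
#104: 0→6, due 8, lateness -2
#111: 6→16, due 13, lateness 3
#118: 16→21, due 5, lateness 16
#125: 21→29, due 14, lateness 15
Maximum = 16.
EDD 15, SPT 16, LPT 24, FIFO 16 → minimum 15.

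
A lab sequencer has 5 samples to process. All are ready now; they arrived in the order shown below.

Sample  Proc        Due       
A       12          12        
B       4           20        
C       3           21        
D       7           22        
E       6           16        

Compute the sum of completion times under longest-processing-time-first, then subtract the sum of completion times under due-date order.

8

LPT (decreasing processing time): A D E B C.
A: 0→12
D: 12→19
E: 19→25
B: 25→29
C: 29→32
Sum = 12+19+25+29+32 = 117.
EDD (increasing due date): A E B C D.
A: 0→12
E: 12→18
B: 18→22
C: 22→25
D: 25→32
Sum = 12+18+22+25+32 = 109.
Difference = 117 − 109 = 8.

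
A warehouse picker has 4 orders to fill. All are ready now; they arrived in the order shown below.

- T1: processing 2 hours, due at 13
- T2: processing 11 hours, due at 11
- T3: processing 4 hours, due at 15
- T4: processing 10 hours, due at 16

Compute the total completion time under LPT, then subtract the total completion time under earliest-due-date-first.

LPT (decreasing processing time): T2 T4 T3 T1.
T2: 0→11
T4: 11→21
T3: 21→25
T1: 25→27
Sum = 11+21+25+27 = 84.
EDD (increasing due date): T2 T1 T3 T4.
T2: 0→11
T1: 11→13
T3: 13→17
T4: 17→27
Sum = 11+13+17+27 = 68.
Difference = 84 − 68 = 16.

16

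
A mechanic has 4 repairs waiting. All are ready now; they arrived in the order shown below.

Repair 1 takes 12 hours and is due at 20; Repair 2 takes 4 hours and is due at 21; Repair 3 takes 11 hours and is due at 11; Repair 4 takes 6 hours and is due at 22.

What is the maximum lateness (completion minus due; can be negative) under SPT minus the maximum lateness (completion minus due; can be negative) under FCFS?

SPT (increasing processing time): Repair 2 Repair 4 Repair 3 Repair 1.
Repair 2: 0→4, due 21, lateness -17
Repair 4: 4→10, due 22, lateness -12
Repair 3: 10→21, due 11, lateness 10
Repair 1: 21→33, due 20, lateness 13
Maximum = 13.
FIFO (arrival order): Repair 1 Repair 2 Repair 3 Repair 4.
Repair 1: 0→12, due 20, lateness -8
Repair 2: 12→16, due 21, lateness -5
Repair 3: 16→27, due 11, lateness 16
Repair 4: 27→33, due 22, lateness 11
Maximum = 16.
Difference = 13 − 16 = -3.

-3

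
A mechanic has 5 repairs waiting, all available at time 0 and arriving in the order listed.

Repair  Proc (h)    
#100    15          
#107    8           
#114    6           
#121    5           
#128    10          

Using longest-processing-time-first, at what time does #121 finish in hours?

44

LPT (decreasing processing time): #100 #128 #107 #114 #121.
#100: 0→15
#128: 15→25
#107: 25→33
#114: 33→39
#121: 39→44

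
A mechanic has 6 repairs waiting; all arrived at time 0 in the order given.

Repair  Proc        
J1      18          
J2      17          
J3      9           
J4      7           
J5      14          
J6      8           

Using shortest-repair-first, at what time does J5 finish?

38

SPT (increasing processing time): J4 J6 J3 J5 J2 J1.
J4: 0→7
J6: 7→15
J3: 15→24
J5: 24→38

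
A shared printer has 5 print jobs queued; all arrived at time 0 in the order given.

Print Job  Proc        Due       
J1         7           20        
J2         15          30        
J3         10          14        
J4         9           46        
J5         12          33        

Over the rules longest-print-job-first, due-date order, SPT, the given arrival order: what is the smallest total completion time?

LPT (decreasing processing time): J2 J5 J3 J4 J1.
J2: 0→15
J5: 15→27
J3: 27→37
J4: 37→46
J1: 46→53
Sum = 15+27+37+46+53 = 178.
EDD (increasing due date): J3 J1 J2 J5 J4.
J3: 0→10
J1: 10→17
J2: 17→32
J5: 32→44
J4: 44→53
Sum = 10+17+32+44+53 = 156.
SPT (increasing processing time): J1 J4 J3 J5 J2.
J1: 0→7
J4: 7→16
J3: 16→26
J5: 26→38
J2: 38→53
Sum = 7+16+26+38+53 = 140.
FIFO (arrival order): J1 J2 J3 J4 J5.
J1: 0→7
J2: 7→22
J3: 22→32
J4: 32→41
J5: 41→53
Sum = 7+22+32+41+53 = 155.
LPT 178, EDD 156, SPT 140, FIFO 155 → minimum 140.

140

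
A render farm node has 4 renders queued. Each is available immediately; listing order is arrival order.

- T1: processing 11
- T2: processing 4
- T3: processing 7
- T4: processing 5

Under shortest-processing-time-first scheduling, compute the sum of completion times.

56

SPT (increasing processing time): T2 T4 T3 T1.
T2: 0→4
T4: 4→9
T3: 9→16
T1: 16→27
Sum = 4+9+16+27 = 56.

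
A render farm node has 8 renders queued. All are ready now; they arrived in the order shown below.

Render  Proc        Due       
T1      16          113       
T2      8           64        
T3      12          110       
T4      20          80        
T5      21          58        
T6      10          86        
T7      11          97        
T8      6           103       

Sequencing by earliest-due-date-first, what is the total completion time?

496

EDD (increasing due date): T5 T2 T4 T6 T7 T8 T3 T1.
T5: 0→21
T2: 21→29
T4: 29→49
T6: 49→59
T7: 59→70
T8: 70→76
T3: 76→88
T1: 88→104
Sum = 21+29+49+59+70+76+88+104 = 496.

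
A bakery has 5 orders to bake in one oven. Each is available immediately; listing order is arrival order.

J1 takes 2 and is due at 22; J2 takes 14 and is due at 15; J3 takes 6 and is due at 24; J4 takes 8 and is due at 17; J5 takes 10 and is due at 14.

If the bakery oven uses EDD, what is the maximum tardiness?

EDD (increasing due date): J5 J2 J4 J1 J3.
J5: 0→10, due 14, tardiness 0
J2: 10→24, due 15, tardiness 9
J4: 24→32, due 17, tardiness 15
J1: 32→34, due 22, tardiness 12
J3: 34→40, due 24, tardiness 16
Maximum = 16.

16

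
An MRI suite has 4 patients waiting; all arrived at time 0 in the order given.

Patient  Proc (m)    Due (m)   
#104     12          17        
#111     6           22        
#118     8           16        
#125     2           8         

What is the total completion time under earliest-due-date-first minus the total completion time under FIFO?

EDD (increasing due date): #125 #118 #104 #111.
#125: 0→2
#118: 2→10
#104: 10→22
#111: 22→28
Sum = 2+10+22+28 = 62.
FIFO (arrival order): #104 #111 #118 #125.
#104: 0→12
#111: 12→18
#118: 18→26
#125: 26→28
Sum = 12+18+26+28 = 84.
Difference = 62 − 84 = -22.

-22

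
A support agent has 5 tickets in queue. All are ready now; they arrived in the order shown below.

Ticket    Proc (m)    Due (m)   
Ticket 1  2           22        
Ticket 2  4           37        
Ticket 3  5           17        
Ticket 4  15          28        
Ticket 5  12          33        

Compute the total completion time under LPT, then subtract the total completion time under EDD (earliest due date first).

42

LPT (decreasing processing time): Ticket 4 Ticket 5 Ticket 3 Ticket 2 Ticket 1.
Ticket 4: 0→15
Ticket 5: 15→27
Ticket 3: 27→32
Ticket 2: 32→36
Ticket 1: 36→38
Sum = 15+27+32+36+38 = 148.
EDD (increasing due date): Ticket 3 Ticket 1 Ticket 4 Ticket 5 Ticket 2.
Ticket 3: 0→5
Ticket 1: 5→7
Ticket 4: 7→22
Ticket 5: 22→34
Ticket 2: 34→38
Sum = 5+7+22+34+38 = 106.
Difference = 148 − 106 = 42.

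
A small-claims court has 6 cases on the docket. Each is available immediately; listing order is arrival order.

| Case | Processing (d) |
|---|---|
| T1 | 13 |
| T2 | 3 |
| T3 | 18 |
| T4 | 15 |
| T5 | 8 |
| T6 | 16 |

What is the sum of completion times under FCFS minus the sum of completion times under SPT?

FIFO (arrival order): T1 T2 T3 T4 T5 T6.
T1: 0→13
T2: 13→16
T3: 16→34
T4: 34→49
T5: 49→57
T6: 57→73
Sum = 13+16+34+49+57+73 = 242.
SPT (increasing processing time): T2 T5 T1 T4 T6 T3.
T2: 0→3
T5: 3→11
T1: 11→24
T4: 24→39
T6: 39→55
T3: 55→73
Sum = 3+11+24+39+55+73 = 205.
Difference = 242 − 205 = 37.

37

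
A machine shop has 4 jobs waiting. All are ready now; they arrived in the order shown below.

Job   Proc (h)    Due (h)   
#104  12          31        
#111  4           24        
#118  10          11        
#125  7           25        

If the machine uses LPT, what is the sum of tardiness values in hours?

LPT (decreasing processing time): #104 #118 #125 #111.
#104: 0→12, due 31, tardiness 0
#118: 12→22, due 11, tardiness 11
#125: 22→29, due 25, tardiness 4
#111: 29→33, due 24, tardiness 9
Sum = 0+11+4+9 = 24.

24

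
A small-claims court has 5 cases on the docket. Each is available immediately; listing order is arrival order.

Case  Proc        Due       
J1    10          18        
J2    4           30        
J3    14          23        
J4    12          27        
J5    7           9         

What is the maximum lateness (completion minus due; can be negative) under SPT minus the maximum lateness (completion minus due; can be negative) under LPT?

-10

SPT (increasing processing time): J2 J5 J1 J4 J3.
J2: 0→4, due 30, lateness -26
J5: 4→11, due 9, lateness 2
J1: 11→21, due 18, lateness 3
J4: 21→33, due 27, lateness 6
J3: 33→47, due 23, lateness 24
Maximum = 24.
LPT (decreasing processing time): J3 J4 J1 J5 J2.
J3: 0→14, due 23, lateness -9
J4: 14→26, due 27, lateness -1
J1: 26→36, due 18, lateness 18
J5: 36→43, due 9, lateness 34
J2: 43→47, due 30, lateness 17
Maximum = 34.
Difference = 24 − 34 = -10.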